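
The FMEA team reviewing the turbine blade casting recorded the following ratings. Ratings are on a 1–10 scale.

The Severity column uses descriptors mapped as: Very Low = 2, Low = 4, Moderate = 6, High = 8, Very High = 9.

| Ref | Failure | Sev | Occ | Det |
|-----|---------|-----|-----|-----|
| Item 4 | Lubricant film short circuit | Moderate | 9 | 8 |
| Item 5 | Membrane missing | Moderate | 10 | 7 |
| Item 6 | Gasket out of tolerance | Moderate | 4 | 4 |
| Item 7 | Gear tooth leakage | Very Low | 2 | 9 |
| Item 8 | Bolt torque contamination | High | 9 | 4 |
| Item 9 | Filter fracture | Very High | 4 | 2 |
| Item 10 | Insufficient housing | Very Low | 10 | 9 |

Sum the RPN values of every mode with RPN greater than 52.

1488

RPN = Severity × Occurrence × Detection:
  Item 4: 6 × 9 × 8 = 432
  Item 5: 6 × 10 × 7 = 420
  Item 6: 6 × 4 × 4 = 96
  Item 7: 2 × 2 × 9 = 36
  Item 8: 8 × 9 × 4 = 288
  Item 9: 9 × 4 × 2 = 72
  Item 10: 2 × 10 × 9 = 180
RPN > 52: Item 4 (432), Item 5 (420), Item 6 (96), Item 8 (288), Item 9 (72), Item 10 (180).
Sum: 432 + 420 + 96 + 288 + 72 + 180 = 1488.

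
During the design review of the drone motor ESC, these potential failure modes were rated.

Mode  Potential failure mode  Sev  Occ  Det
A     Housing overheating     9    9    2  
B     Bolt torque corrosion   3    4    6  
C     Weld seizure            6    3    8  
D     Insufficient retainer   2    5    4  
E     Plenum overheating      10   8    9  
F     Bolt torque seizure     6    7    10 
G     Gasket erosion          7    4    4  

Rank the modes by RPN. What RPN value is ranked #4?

RPN = Severity × Occurrence × Detection:
  A: 9 × 9 × 2 = 162
  B: 3 × 4 × 6 = 72
  C: 6 × 3 × 8 = 144
  D: 2 × 5 × 4 = 40
  E: 10 × 8 × 9 = 720
  F: 6 × 7 × 10 = 420
  G: 7 × 4 × 4 = 112
Sorted descending: 720, 420, 162, 144, 112, 72, 40.
The fourth-highest RPN is 144 (C).

144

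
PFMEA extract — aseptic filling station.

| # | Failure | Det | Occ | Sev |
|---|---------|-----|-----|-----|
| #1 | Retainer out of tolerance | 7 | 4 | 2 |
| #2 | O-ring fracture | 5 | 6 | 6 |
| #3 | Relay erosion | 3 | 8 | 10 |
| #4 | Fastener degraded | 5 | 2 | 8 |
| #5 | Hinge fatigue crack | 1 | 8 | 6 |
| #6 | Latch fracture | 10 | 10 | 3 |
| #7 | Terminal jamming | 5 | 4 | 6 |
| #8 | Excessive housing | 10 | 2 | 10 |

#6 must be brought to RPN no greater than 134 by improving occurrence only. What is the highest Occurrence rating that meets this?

#6: S=3, O=10, D=10 → current RPN = 300.
Fixed product = 30. Need 30 × O ≤ 134, so O ≤ 134/30 = 4.47.
Maximum integer Occurrence rating = 4 (gives RPN 120; O=5 would give 150 > 134).

4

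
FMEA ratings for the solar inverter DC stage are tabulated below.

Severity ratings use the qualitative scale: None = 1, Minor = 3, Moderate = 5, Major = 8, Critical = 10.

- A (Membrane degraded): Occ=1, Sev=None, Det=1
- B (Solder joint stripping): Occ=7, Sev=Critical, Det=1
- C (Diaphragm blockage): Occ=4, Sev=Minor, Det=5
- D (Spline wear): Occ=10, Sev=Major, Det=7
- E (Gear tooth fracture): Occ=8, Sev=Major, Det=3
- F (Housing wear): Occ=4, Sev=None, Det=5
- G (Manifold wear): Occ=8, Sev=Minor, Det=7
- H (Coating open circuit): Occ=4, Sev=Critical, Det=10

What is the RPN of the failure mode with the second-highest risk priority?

400

RPN = Severity × Occurrence × Detection:
  A: 1 × 1 × 1 = 1
  B: 10 × 7 × 1 = 70
  C: 3 × 4 × 5 = 60
  D: 8 × 10 × 7 = 560
  E: 8 × 8 × 3 = 192
  F: 1 × 4 × 5 = 20
  G: 3 × 8 × 7 = 168
  H: 10 × 4 × 10 = 400
Sorted descending: 560, 400, 192, 168, 70, 60, 20, 1.
The second-highest RPN is 400 (H).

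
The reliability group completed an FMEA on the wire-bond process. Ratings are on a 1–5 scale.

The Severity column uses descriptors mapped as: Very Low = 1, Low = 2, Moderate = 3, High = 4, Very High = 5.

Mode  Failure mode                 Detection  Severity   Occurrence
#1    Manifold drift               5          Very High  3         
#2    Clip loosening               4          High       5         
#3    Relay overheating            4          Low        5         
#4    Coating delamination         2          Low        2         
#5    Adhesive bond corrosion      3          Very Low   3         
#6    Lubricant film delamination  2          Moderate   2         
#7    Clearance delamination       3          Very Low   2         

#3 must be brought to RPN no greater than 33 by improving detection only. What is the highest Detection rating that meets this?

3

#3: S=2, O=5, D=4 → current RPN = 40.
Fixed product = 10. Need 10 × D ≤ 33, so D ≤ 33/10 = 3.30.
Maximum integer Detection rating = 3 (gives RPN 30; D=4 would give 40 > 33).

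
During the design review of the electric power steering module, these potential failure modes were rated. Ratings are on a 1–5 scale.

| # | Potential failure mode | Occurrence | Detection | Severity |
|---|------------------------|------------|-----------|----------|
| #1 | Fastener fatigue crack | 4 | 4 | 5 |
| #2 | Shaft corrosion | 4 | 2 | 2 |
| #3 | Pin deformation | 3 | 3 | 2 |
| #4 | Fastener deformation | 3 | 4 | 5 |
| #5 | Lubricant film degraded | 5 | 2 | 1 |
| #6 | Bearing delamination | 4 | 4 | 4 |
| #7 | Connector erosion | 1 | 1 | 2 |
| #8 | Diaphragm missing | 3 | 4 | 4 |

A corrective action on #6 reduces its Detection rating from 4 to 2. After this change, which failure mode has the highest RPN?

RPN = Severity × Occurrence × Detection:
  #1: 5 × 4 × 4 = 80
  #2: 2 × 4 × 2 = 16
  #3: 2 × 3 × 3 = 18
  #4: 5 × 3 × 4 = 60
  #5: 1 × 5 × 2 = 10
  #6: 4 × 4 × 4 = 64
  #7: 2 × 1 × 1 = 2
  #8: 4 × 3 × 4 = 48
After action: #6 → 4 × 4 × 2 = 32.
Revised RPNs: #1=80, #4=60, #8=48, #6=32, #3=18, #2=16, #5=10, #7=2.
Highest is now #1 (80).

#1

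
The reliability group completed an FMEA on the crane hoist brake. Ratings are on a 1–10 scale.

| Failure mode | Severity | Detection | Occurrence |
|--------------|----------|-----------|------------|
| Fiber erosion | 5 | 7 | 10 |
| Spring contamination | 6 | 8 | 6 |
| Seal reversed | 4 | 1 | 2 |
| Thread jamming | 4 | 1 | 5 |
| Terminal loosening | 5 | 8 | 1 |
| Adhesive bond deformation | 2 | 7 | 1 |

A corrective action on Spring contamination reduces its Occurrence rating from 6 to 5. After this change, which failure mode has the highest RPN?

Fiber erosion

RPN = Severity × Occurrence × Detection:
  Fiber erosion: 5 × 10 × 7 = 350
  Spring contamination: 6 × 6 × 8 = 288
  Seal reversed: 4 × 2 × 1 = 8
  Thread jamming: 4 × 5 × 1 = 20
  Terminal loosening: 5 × 1 × 8 = 40
  Adhesive bond deformation: 2 × 1 × 7 = 14
After action: Spring contamination → 6 × 5 × 8 = 240.
Revised RPNs: Fiber erosion=350, Spring contamination=240, Terminal loosening=40, Thread jamming=20, Adhesive bond deformation=14, Seal reversed=8.
Highest is now Fiber erosion (350).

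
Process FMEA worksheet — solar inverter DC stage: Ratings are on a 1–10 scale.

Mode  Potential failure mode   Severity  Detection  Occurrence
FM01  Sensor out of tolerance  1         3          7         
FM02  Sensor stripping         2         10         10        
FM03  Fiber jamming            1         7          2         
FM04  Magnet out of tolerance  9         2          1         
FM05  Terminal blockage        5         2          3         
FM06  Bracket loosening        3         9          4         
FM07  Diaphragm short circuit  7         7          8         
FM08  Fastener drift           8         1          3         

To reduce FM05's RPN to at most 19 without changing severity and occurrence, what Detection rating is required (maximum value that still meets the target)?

FM05: S=5, O=3, D=2 → current RPN = 30.
Fixed product = 15. Need 15 × D ≤ 19, so D ≤ 19/15 = 1.27.
Maximum integer Detection rating = 1 (gives RPN 15; D=2 would give 30 > 19).

1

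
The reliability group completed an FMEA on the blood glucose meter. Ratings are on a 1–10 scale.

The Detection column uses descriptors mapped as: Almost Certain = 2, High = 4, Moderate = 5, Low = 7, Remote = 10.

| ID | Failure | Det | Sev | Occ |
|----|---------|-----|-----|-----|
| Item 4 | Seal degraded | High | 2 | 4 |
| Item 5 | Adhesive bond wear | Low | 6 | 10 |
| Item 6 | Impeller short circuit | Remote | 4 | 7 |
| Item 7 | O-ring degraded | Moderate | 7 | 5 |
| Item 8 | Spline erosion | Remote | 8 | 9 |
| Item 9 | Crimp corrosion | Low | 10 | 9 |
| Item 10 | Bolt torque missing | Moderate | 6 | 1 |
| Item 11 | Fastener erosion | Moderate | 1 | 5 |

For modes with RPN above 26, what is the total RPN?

2287

RPN = Severity × Occurrence × Detection:
  Item 4: 2 × 4 × 4 = 32
  Item 5: 6 × 10 × 7 = 420
  Item 6: 4 × 7 × 10 = 280
  Item 7: 7 × 5 × 5 = 175
  Item 8: 8 × 9 × 10 = 720
  Item 9: 10 × 9 × 7 = 630
  Item 10: 6 × 1 × 5 = 30
  Item 11: 1 × 5 × 5 = 25
RPN > 26: Item 4 (32), Item 5 (420), Item 6 (280), Item 7 (175), Item 8 (720), Item 9 (630), Item 10 (30).
Sum: 32 + 420 + 280 + 175 + 720 + 630 + 30 = 2287.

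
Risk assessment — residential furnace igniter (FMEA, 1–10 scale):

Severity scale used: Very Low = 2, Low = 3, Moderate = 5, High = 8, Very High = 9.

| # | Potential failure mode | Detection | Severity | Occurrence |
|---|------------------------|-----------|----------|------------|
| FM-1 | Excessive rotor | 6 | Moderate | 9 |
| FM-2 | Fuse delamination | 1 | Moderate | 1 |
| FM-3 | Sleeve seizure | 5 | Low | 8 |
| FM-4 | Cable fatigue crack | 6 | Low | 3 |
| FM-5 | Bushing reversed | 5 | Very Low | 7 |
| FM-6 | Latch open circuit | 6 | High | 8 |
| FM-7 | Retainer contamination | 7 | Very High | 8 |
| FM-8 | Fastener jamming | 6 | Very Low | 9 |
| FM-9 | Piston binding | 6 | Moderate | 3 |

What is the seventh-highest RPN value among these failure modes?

RPN = Severity × Occurrence × Detection:
  FM-1: 5 × 9 × 6 = 270
  FM-2: 5 × 1 × 1 = 5
  FM-3: 3 × 8 × 5 = 120
  FM-4: 3 × 3 × 6 = 54
  FM-5: 2 × 7 × 5 = 70
  FM-6: 8 × 8 × 6 = 384
  FM-7: 9 × 8 × 7 = 504
  FM-8: 2 × 9 × 6 = 108
  FM-9: 5 × 3 × 6 = 90
Sorted descending: 504, 384, 270, 120, 108, 90, 70, 54, 5.
The seventh-highest RPN is 70 (FM-5).

70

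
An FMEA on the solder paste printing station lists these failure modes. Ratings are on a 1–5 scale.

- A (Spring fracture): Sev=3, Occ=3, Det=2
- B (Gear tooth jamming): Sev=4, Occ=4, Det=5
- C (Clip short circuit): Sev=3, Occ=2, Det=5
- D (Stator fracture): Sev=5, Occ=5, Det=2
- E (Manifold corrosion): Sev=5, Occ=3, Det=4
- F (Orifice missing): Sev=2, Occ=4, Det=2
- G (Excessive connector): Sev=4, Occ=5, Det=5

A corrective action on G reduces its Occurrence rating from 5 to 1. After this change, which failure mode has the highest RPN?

B

RPN = Severity × Occurrence × Detection:
  A: 3 × 3 × 2 = 18
  B: 4 × 4 × 5 = 80
  C: 3 × 2 × 5 = 30
  D: 5 × 5 × 2 = 50
  E: 5 × 3 × 4 = 60
  F: 2 × 4 × 2 = 16
  G: 4 × 5 × 5 = 100
After action: G → 4 × 1 × 5 = 20.
Revised RPNs: B=80, E=60, D=50, C=30, G=20, A=18, F=16.
Highest is now B (80).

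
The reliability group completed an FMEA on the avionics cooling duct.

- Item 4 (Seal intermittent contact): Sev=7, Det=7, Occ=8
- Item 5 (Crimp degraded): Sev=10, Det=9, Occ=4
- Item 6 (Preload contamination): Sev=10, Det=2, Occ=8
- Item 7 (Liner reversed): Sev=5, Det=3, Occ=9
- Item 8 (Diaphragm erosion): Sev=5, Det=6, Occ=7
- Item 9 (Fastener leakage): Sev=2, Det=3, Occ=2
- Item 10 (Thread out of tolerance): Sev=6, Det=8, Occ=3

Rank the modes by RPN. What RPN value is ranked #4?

RPN = Severity × Occurrence × Detection:
  Item 4: 7 × 8 × 7 = 392
  Item 5: 10 × 4 × 9 = 360
  Item 6: 10 × 8 × 2 = 160
  Item 7: 5 × 9 × 3 = 135
  Item 8: 5 × 7 × 6 = 210
  Item 9: 2 × 2 × 3 = 12
  Item 10: 6 × 3 × 8 = 144
Sorted descending: 392, 360, 210, 160, 144, 135, 12.
The fourth-highest RPN is 160 (Item 6).

160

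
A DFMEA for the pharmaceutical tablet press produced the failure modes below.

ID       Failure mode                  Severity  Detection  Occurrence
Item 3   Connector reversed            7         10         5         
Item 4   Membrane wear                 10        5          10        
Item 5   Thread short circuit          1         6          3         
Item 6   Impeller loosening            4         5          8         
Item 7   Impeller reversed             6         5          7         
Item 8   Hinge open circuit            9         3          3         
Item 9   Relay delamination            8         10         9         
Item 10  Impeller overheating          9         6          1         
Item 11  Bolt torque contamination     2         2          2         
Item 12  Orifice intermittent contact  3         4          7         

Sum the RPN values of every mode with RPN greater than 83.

RPN = Severity × Occurrence × Detection:
  Item 3: 7 × 5 × 10 = 350
  Item 4: 10 × 10 × 5 = 500
  Item 5: 1 × 3 × 6 = 18
  Item 6: 4 × 8 × 5 = 160
  Item 7: 6 × 7 × 5 = 210
  Item 8: 9 × 3 × 3 = 81
  Item 9: 8 × 9 × 10 = 720
  Item 10: 9 × 1 × 6 = 54
  Item 11: 2 × 2 × 2 = 8
  Item 12: 3 × 7 × 4 = 84
RPN > 83: Item 3 (350), Item 4 (500), Item 6 (160), Item 7 (210), Item 9 (720), Item 12 (84).
Sum: 350 + 500 + 160 + 210 + 720 + 84 = 2024.

2024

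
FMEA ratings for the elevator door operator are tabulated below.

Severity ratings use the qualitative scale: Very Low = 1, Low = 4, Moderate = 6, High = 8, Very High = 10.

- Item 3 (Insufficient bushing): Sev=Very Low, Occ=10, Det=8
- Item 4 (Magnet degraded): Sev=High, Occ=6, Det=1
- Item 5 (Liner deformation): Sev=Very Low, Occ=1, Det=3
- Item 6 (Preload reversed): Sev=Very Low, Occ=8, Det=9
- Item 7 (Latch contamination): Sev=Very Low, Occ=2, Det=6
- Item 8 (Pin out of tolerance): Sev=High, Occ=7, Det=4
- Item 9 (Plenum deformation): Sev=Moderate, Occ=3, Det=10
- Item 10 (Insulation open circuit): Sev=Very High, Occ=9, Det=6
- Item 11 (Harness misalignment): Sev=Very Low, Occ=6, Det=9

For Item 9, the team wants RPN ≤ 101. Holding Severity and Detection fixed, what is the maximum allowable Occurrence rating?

1

Item 9: S=6, O=3, D=10 → current RPN = 180.
Fixed product = 60. Need 60 × O ≤ 101, so O ≤ 101/60 = 1.68.
Maximum integer Occurrence rating = 1 (gives RPN 60; O=2 would give 120 > 101).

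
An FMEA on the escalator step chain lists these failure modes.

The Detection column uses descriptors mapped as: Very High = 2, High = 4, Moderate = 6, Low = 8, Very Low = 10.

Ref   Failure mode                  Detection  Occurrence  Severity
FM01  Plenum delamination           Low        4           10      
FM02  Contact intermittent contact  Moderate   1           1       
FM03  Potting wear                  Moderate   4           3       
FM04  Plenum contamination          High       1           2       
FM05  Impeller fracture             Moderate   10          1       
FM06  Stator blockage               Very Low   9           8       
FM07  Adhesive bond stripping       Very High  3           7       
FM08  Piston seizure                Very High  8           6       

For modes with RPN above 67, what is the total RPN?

1208

RPN = Severity × Occurrence × Detection:
  FM01: 10 × 4 × 8 = 320
  FM02: 1 × 1 × 6 = 6
  FM03: 3 × 4 × 6 = 72
  FM04: 2 × 1 × 4 = 8
  FM05: 1 × 10 × 6 = 60
  FM06: 8 × 9 × 10 = 720
  FM07: 7 × 3 × 2 = 42
  FM08: 6 × 8 × 2 = 96
RPN > 67: FM01 (320), FM03 (72), FM06 (720), FM08 (96).
Sum: 320 + 72 + 720 + 96 = 1208.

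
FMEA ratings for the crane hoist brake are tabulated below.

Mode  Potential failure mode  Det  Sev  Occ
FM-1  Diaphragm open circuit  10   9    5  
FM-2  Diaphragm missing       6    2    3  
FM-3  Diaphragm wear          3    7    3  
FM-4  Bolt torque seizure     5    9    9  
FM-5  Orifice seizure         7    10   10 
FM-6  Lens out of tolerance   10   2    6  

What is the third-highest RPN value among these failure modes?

405

RPN = Severity × Occurrence × Detection:
  FM-1: 9 × 5 × 10 = 450
  FM-2: 2 × 3 × 6 = 36
  FM-3: 7 × 3 × 3 = 63
  FM-4: 9 × 9 × 5 = 405
  FM-5: 10 × 10 × 7 = 700
  FM-6: 2 × 6 × 10 = 120
Sorted descending: 700, 450, 405, 120, 63, 36.
The third-highest RPN is 405 (FM-4).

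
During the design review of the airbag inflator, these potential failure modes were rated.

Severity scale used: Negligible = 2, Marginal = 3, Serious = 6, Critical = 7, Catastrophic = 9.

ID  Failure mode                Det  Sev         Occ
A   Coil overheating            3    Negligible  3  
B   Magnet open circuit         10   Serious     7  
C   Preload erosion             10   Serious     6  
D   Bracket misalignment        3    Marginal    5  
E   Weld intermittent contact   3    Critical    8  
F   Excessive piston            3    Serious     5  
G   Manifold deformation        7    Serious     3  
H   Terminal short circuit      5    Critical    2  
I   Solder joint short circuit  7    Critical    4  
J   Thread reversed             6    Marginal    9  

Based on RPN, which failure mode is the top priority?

RPN = Severity × Occurrence × Detection:
  A: 2 × 3 × 3 = 18
  B: 6 × 7 × 10 = 420
  C: 6 × 6 × 10 = 360
  D: 3 × 5 × 3 = 45
  E: 7 × 8 × 3 = 168
  F: 6 × 5 × 3 = 90
  G: 6 × 3 × 7 = 126
  H: 7 × 2 × 5 = 70
  I: 7 × 4 × 7 = 196
  J: 3 × 9 × 6 = 162
Highest RPN is 420 → B.

B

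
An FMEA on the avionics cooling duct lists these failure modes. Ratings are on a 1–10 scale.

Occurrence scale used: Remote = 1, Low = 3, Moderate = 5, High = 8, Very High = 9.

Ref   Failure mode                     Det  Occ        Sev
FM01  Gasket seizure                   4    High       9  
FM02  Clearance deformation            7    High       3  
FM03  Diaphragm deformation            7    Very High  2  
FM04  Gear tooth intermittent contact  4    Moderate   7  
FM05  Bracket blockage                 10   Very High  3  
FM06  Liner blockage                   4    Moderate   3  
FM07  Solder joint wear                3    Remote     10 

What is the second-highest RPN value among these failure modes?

270

RPN = Severity × Occurrence × Detection:
  FM01: 9 × 8 × 4 = 288
  FM02: 3 × 8 × 7 = 168
  FM03: 2 × 9 × 7 = 126
  FM04: 7 × 5 × 4 = 140
  FM05: 3 × 9 × 10 = 270
  FM06: 3 × 5 × 4 = 60
  FM07: 10 × 1 × 3 = 30
Sorted descending: 288, 270, 168, 140, 126, 60, 30.
The second-highest RPN is 270 (FM05).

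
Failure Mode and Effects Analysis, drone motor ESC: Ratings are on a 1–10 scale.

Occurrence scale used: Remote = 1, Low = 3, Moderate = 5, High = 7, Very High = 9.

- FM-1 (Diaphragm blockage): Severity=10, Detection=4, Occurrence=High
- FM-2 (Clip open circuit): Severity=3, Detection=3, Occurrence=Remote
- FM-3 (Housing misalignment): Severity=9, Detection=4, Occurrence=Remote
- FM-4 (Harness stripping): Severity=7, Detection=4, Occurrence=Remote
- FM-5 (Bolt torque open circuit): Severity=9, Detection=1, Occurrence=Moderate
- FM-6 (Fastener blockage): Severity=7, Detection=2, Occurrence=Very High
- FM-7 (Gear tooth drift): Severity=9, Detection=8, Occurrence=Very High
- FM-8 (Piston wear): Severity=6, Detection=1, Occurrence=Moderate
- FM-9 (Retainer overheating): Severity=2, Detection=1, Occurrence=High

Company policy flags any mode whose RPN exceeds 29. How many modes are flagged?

6

RPN = Severity × Occurrence × Detection:
  FM-1: 10 × 7 × 4 = 280
  FM-2: 3 × 1 × 3 = 9
  FM-3: 9 × 1 × 4 = 36
  FM-4: 7 × 1 × 4 = 28
  FM-5: 9 × 5 × 1 = 45
  FM-6: 7 × 9 × 2 = 126
  FM-7: 9 × 9 × 8 = 648
  FM-8: 6 × 5 × 1 = 30
  FM-9: 2 × 7 × 1 = 14
Modes with RPN > 29: FM-1 (280), FM-3 (36), FM-5 (45), FM-6 (126), FM-7 (648), FM-8 (30) → 6.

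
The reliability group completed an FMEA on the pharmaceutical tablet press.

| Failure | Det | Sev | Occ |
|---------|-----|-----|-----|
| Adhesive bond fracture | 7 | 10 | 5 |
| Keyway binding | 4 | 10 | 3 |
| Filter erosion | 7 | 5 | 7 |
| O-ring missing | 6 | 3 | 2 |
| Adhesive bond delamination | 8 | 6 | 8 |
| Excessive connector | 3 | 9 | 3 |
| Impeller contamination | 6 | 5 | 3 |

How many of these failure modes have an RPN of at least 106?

RPN = Severity × Occurrence × Detection:
  Adhesive bond fracture: 10 × 5 × 7 = 350
  Keyway binding: 10 × 3 × 4 = 120
  Filter erosion: 5 × 7 × 7 = 245
  O-ring missing: 3 × 2 × 6 = 36
  Adhesive bond delamination: 6 × 8 × 8 = 384
  Excessive connector: 9 × 3 × 3 = 81
  Impeller contamination: 5 × 3 × 6 = 90
Modes with RPN ≥ 106: Adhesive bond fracture (350), Keyway binding (120), Filter erosion (245), Adhesive bond delamination (384) → 4.

4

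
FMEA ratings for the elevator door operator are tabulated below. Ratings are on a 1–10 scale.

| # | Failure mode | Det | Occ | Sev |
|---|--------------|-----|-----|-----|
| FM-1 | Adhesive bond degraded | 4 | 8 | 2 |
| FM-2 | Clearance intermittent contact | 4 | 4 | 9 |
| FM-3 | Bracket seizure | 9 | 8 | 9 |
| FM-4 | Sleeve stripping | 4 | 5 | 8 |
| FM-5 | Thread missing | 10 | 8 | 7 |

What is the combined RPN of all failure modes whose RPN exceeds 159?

RPN = Severity × Occurrence × Detection:
  FM-1: 2 × 8 × 4 = 64
  FM-2: 9 × 4 × 4 = 144
  FM-3: 9 × 8 × 9 = 648
  FM-4: 8 × 5 × 4 = 160
  FM-5: 7 × 8 × 10 = 560
RPN > 159: FM-3 (648), FM-4 (160), FM-5 (560).
Sum: 648 + 160 + 560 = 1368.

1368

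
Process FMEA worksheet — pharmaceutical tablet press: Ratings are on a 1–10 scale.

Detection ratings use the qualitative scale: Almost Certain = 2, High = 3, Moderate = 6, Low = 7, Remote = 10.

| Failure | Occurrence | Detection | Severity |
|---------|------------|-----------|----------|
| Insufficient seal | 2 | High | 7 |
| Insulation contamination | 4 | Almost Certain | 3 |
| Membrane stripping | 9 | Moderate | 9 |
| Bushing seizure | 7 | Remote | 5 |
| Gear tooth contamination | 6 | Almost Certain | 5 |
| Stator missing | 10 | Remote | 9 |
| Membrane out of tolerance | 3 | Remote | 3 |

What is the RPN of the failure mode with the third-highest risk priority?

350

RPN = Severity × Occurrence × Detection:
  Insufficient seal: 7 × 2 × 3 = 42
  Insulation contamination: 3 × 4 × 2 = 24
  Membrane stripping: 9 × 9 × 6 = 486
  Bushing seizure: 5 × 7 × 10 = 350
  Gear tooth contamination: 5 × 6 × 2 = 60
  Stator missing: 9 × 10 × 10 = 900
  Membrane out of tolerance: 3 × 3 × 10 = 90
Sorted descending: 900, 486, 350, 90, 60, 42, 24.
The third-highest RPN is 350 (Bushing seizure).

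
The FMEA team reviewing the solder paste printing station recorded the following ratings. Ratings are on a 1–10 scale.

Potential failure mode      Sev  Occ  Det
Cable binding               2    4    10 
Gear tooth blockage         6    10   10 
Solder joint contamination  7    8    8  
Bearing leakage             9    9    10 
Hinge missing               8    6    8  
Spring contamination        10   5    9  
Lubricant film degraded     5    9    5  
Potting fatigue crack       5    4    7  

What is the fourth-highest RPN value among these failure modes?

RPN = Severity × Occurrence × Detection:
  Cable binding: 2 × 4 × 10 = 80
  Gear tooth blockage: 6 × 10 × 10 = 600
  Solder joint contamination: 7 × 8 × 8 = 448
  Bearing leakage: 9 × 9 × 10 = 810
  Hinge missing: 8 × 6 × 8 = 384
  Spring contamination: 10 × 5 × 9 = 450
  Lubricant film degraded: 5 × 9 × 5 = 225
  Potting fatigue crack: 5 × 4 × 7 = 140
Sorted descending: 810, 600, 450, 448, 384, 225, 140, 80.
The fourth-highest RPN is 448 (Solder joint contamination).

448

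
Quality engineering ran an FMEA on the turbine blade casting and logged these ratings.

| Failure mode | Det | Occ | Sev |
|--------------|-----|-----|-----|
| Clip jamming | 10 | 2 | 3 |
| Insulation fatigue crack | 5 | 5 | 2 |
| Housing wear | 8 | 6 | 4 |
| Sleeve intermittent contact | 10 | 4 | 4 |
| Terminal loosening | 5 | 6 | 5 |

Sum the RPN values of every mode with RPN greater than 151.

352

RPN = Severity × Occurrence × Detection:
  Clip jamming: 3 × 2 × 10 = 60
  Insulation fatigue crack: 2 × 5 × 5 = 50
  Housing wear: 4 × 6 × 8 = 192
  Sleeve intermittent contact: 4 × 4 × 10 = 160
  Terminal loosening: 5 × 6 × 5 = 150
RPN > 151: Housing wear (192), Sleeve intermittent contact (160).
Sum: 192 + 160 = 352.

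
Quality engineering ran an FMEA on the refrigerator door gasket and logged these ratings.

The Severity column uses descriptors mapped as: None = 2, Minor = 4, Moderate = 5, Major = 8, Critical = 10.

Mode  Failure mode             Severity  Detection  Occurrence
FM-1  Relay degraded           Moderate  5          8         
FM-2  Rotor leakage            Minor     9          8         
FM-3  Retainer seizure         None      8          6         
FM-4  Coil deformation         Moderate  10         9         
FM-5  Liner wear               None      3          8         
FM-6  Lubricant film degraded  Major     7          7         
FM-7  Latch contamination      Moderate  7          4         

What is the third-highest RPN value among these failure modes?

RPN = Severity × Occurrence × Detection:
  FM-1: 5 × 8 × 5 = 200
  FM-2: 4 × 8 × 9 = 288
  FM-3: 2 × 6 × 8 = 96
  FM-4: 5 × 9 × 10 = 450
  FM-5: 2 × 8 × 3 = 48
  FM-6: 8 × 7 × 7 = 392
  FM-7: 5 × 4 × 7 = 140
Sorted descending: 450, 392, 288, 200, 140, 96, 48.
The third-highest RPN is 288 (FM-2).

288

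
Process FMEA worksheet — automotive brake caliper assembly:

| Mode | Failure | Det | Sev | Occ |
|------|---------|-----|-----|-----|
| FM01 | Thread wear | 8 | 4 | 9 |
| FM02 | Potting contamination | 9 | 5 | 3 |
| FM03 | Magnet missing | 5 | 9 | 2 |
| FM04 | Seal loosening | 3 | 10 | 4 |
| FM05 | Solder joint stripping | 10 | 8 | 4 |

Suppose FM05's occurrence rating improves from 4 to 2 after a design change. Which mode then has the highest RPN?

FM01

RPN = Severity × Occurrence × Detection:
  FM01: 4 × 9 × 8 = 288
  FM02: 5 × 3 × 9 = 135
  FM03: 9 × 2 × 5 = 90
  FM04: 10 × 4 × 3 = 120
  FM05: 8 × 4 × 10 = 320
After action: FM05 → 8 × 2 × 10 = 160.
Revised RPNs: FM01=288, FM05=160, FM02=135, FM04=120, FM03=90.
Highest is now FM01 (288).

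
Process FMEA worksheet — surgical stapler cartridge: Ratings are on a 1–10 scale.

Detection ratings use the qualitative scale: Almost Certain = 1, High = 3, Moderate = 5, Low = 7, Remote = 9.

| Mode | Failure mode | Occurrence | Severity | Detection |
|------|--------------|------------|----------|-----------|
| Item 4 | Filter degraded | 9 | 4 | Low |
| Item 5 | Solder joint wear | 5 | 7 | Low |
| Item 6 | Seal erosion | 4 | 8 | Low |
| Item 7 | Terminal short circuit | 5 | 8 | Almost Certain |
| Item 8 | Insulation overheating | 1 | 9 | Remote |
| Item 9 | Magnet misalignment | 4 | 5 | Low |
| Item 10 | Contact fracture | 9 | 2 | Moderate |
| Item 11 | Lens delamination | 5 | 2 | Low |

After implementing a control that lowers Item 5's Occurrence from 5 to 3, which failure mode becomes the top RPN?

RPN = Severity × Occurrence × Detection:
  Item 4: 4 × 9 × 7 = 252
  Item 5: 7 × 5 × 7 = 245
  Item 6: 8 × 4 × 7 = 224
  Item 7: 8 × 5 × 1 = 40
  Item 8: 9 × 1 × 9 = 81
  Item 9: 5 × 4 × 7 = 140
  Item 10: 2 × 9 × 5 = 90
  Item 11: 2 × 5 × 7 = 70
After action: Item 5 → 7 × 3 × 7 = 147.
Revised RPNs: Item 4=252, Item 6=224, Item 5=147, Item 9=140, Item 10=90, Item 8=81, Item 11=70, Item 7=40.
Highest is now Item 4 (252).

Item 4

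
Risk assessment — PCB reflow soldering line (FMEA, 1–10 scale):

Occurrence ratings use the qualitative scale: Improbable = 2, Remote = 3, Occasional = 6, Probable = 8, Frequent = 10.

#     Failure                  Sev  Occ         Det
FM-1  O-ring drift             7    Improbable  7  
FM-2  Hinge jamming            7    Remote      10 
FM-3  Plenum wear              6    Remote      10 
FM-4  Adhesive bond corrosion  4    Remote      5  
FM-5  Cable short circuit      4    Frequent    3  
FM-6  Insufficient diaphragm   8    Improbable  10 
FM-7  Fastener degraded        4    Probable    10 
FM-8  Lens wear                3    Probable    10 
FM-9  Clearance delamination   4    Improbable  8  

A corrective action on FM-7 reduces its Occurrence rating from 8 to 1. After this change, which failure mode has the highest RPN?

RPN = Severity × Occurrence × Detection:
  FM-1: 7 × 2 × 7 = 98
  FM-2: 7 × 3 × 10 = 210
  FM-3: 6 × 3 × 10 = 180
  FM-4: 4 × 3 × 5 = 60
  FM-5: 4 × 10 × 3 = 120
  FM-6: 8 × 2 × 10 = 160
  FM-7: 4 × 8 × 10 = 320
  FM-8: 3 × 8 × 10 = 240
  FM-9: 4 × 2 × 8 = 64
After action: FM-7 → 4 × 1 × 10 = 40.
Revised RPNs: FM-8=240, FM-2=210, FM-3=180, FM-6=160, FM-5=120, FM-1=98, FM-9=64, FM-4=60, FM-7=40.
Highest is now FM-8 (240).

FM-8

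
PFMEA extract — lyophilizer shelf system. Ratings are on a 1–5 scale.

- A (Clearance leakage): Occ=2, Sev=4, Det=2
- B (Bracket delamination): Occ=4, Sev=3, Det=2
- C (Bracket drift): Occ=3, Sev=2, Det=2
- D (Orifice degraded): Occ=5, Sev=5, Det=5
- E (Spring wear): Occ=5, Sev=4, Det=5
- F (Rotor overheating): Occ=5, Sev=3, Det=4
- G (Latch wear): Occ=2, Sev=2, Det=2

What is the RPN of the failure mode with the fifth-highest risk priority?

16

RPN = Severity × Occurrence × Detection:
  A: 4 × 2 × 2 = 16
  B: 3 × 4 × 2 = 24
  C: 2 × 3 × 2 = 12
  D: 5 × 5 × 5 = 125
  E: 4 × 5 × 5 = 100
  F: 3 × 5 × 4 = 60
  G: 2 × 2 × 2 = 8
Sorted descending: 125, 100, 60, 24, 16, 12, 8.
The fifth-highest RPN is 16 (A).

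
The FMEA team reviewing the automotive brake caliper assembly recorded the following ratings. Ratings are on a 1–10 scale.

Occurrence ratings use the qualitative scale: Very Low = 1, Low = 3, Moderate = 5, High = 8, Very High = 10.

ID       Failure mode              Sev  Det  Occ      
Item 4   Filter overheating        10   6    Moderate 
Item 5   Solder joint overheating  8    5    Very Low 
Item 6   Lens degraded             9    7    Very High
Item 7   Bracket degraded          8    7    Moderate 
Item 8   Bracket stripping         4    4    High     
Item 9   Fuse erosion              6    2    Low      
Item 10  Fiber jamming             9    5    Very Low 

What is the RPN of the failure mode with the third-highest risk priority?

RPN = Severity × Occurrence × Detection:
  Item 4: 10 × 5 × 6 = 300
  Item 5: 8 × 1 × 5 = 40
  Item 6: 9 × 10 × 7 = 630
  Item 7: 8 × 5 × 7 = 280
  Item 8: 4 × 8 × 4 = 128
  Item 9: 6 × 3 × 2 = 36
  Item 10: 9 × 1 × 5 = 45
Sorted descending: 630, 300, 280, 128, 45, 40, 36.
The third-highest RPN is 280 (Item 7).

280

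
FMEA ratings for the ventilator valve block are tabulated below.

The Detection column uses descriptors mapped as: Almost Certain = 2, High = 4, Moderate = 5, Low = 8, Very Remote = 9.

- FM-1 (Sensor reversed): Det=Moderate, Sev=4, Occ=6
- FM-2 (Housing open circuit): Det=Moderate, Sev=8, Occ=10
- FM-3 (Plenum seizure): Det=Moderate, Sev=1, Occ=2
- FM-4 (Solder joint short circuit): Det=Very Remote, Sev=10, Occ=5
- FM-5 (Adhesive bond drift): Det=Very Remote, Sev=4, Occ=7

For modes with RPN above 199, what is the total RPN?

RPN = Severity × Occurrence × Detection:
  FM-1: 4 × 6 × 5 = 120
  FM-2: 8 × 10 × 5 = 400
  FM-3: 1 × 2 × 5 = 10
  FM-4: 10 × 5 × 9 = 450
  FM-5: 4 × 7 × 9 = 252
RPN > 199: FM-2 (400), FM-4 (450), FM-5 (252).
Sum: 400 + 450 + 252 = 1102.

1102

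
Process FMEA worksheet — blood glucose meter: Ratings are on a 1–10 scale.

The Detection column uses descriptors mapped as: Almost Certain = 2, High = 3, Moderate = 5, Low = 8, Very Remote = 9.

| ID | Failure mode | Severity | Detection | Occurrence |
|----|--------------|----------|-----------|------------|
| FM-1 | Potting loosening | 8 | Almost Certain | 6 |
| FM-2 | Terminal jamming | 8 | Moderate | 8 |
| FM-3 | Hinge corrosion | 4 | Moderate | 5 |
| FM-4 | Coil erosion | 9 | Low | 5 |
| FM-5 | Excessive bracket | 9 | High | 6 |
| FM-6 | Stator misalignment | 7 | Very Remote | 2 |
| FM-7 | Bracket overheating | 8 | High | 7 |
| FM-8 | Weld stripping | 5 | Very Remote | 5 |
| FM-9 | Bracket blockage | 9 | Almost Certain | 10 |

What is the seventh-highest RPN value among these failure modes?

126

RPN = Severity × Occurrence × Detection:
  FM-1: 8 × 6 × 2 = 96
  FM-2: 8 × 8 × 5 = 320
  FM-3: 4 × 5 × 5 = 100
  FM-4: 9 × 5 × 8 = 360
  FM-5: 9 × 6 × 3 = 162
  FM-6: 7 × 2 × 9 = 126
  FM-7: 8 × 7 × 3 = 168
  FM-8: 5 × 5 × 9 = 225
  FM-9: 9 × 10 × 2 = 180
Sorted descending: 360, 320, 225, 180, 168, 162, 126, 100, 96.
The seventh-highest RPN is 126 (FM-6).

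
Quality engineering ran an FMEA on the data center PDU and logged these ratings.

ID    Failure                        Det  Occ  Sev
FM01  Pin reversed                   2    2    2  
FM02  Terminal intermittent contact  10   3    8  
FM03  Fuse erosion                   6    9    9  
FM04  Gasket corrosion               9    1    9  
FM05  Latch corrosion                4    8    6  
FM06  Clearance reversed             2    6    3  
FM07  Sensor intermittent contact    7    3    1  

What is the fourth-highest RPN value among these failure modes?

RPN = Severity × Occurrence × Detection:
  FM01: 2 × 2 × 2 = 8
  FM02: 8 × 3 × 10 = 240
  FM03: 9 × 9 × 6 = 486
  FM04: 9 × 1 × 9 = 81
  FM05: 6 × 8 × 4 = 192
  FM06: 3 × 6 × 2 = 36
  FM07: 1 × 3 × 7 = 21
Sorted descending: 486, 240, 192, 81, 36, 21, 8.
The fourth-highest RPN is 81 (FM04).

81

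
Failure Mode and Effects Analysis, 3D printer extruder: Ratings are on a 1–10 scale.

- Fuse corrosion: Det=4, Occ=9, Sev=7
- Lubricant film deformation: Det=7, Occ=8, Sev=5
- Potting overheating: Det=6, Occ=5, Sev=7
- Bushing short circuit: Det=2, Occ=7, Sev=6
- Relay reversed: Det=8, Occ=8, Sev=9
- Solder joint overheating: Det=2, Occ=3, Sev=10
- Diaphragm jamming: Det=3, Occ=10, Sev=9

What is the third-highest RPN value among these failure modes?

RPN = Severity × Occurrence × Detection:
  Fuse corrosion: 7 × 9 × 4 = 252
  Lubricant film deformation: 5 × 8 × 7 = 280
  Potting overheating: 7 × 5 × 6 = 210
  Bushing short circuit: 6 × 7 × 2 = 84
  Relay reversed: 9 × 8 × 8 = 576
  Solder joint overheating: 10 × 3 × 2 = 60
  Diaphragm jamming: 9 × 10 × 3 = 270
Sorted descending: 576, 280, 270, 252, 210, 84, 60.
The third-highest RPN is 270 (Diaphragm jamming).

270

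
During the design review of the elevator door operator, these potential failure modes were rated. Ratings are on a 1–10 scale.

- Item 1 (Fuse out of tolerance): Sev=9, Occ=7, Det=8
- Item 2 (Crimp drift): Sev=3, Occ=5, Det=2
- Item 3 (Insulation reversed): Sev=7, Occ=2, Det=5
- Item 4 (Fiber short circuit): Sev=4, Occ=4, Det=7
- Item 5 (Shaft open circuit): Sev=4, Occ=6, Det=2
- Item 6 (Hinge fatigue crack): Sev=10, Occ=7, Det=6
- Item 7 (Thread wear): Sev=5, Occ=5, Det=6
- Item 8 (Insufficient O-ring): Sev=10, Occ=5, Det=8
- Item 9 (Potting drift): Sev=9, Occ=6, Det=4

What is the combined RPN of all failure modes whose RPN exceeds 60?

1872

RPN = Severity × Occurrence × Detection:
  Item 1: 9 × 7 × 8 = 504
  Item 2: 3 × 5 × 2 = 30
  Item 3: 7 × 2 × 5 = 70
  Item 4: 4 × 4 × 7 = 112
  Item 5: 4 × 6 × 2 = 48
  Item 6: 10 × 7 × 6 = 420
  Item 7: 5 × 5 × 6 = 150
  Item 8: 10 × 5 × 8 = 400
  Item 9: 9 × 6 × 4 = 216
RPN > 60: Item 1 (504), Item 3 (70), Item 4 (112), Item 6 (420), Item 7 (150), Item 8 (400), Item 9 (216).
Sum: 504 + 70 + 112 + 420 + 150 + 400 + 216 = 1872.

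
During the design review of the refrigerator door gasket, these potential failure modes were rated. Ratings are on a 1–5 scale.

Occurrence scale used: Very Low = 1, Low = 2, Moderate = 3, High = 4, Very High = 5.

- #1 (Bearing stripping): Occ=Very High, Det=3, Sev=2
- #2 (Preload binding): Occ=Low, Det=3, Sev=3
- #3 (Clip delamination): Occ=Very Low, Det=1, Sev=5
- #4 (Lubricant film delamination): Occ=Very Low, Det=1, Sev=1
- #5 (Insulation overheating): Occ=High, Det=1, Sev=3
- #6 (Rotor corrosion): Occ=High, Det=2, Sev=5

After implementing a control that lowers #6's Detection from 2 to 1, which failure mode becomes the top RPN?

#1

RPN = Severity × Occurrence × Detection:
  #1: 2 × 5 × 3 = 30
  #2: 3 × 2 × 3 = 18
  #3: 5 × 1 × 1 = 5
  #4: 1 × 1 × 1 = 1
  #5: 3 × 4 × 1 = 12
  #6: 5 × 4 × 2 = 40
After action: #6 → 5 × 4 × 1 = 20.
Revised RPNs: #1=30, #6=20, #2=18, #5=12, #3=5, #4=1.
Highest is now #1 (30).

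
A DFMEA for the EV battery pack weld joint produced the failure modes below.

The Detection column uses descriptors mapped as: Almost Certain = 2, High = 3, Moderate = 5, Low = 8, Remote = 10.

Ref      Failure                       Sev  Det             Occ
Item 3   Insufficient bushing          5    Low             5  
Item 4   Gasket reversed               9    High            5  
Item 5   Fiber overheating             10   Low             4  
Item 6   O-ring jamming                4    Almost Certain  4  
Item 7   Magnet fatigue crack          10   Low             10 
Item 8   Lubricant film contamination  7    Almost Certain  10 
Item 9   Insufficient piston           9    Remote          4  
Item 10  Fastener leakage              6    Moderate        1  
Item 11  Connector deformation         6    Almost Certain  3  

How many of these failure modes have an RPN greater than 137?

5

RPN = Severity × Occurrence × Detection:
  Item 3: 5 × 5 × 8 = 200
  Item 4: 9 × 5 × 3 = 135
  Item 5: 10 × 4 × 8 = 320
  Item 6: 4 × 4 × 2 = 32
  Item 7: 10 × 10 × 8 = 800
  Item 8: 7 × 10 × 2 = 140
  Item 9: 9 × 4 × 10 = 360
  Item 10: 6 × 1 × 5 = 30
  Item 11: 6 × 3 × 2 = 36
Modes with RPN > 137: Item 3 (200), Item 5 (320), Item 7 (800), Item 8 (140), Item 9 (360) → 5.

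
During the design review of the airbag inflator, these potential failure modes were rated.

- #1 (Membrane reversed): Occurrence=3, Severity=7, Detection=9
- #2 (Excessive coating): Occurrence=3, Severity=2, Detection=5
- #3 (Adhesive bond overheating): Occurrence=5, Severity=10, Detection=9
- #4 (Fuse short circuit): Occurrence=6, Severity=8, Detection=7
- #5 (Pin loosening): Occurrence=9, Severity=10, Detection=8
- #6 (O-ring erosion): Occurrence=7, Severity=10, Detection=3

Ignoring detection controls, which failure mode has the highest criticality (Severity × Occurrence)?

Criticality = Severity × Occurrence:
  #1: 7 × 3 = 21
  #2: 2 × 3 = 6
  #3: 10 × 5 = 50
  #4: 8 × 6 = 48
  #5: 10 × 9 = 90
  #6: 10 × 7 = 70
Highest criticality is 90 → #5.

#5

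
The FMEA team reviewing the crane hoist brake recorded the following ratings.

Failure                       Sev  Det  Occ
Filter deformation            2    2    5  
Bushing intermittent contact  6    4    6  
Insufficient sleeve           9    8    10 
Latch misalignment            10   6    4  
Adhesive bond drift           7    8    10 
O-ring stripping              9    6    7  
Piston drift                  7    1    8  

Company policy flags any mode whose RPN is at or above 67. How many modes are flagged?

5

RPN = Severity × Occurrence × Detection:
  Filter deformation: 2 × 5 × 2 = 20
  Bushing intermittent contact: 6 × 6 × 4 = 144
  Insufficient sleeve: 9 × 10 × 8 = 720
  Latch misalignment: 10 × 4 × 6 = 240
  Adhesive bond drift: 7 × 10 × 8 = 560
  O-ring stripping: 9 × 7 × 6 = 378
  Piston drift: 7 × 8 × 1 = 56
Modes with RPN ≥ 67: Bushing intermittent contact (144), Insufficient sleeve (720), Latch misalignment (240), Adhesive bond drift (560), O-ring stripping (378) → 5.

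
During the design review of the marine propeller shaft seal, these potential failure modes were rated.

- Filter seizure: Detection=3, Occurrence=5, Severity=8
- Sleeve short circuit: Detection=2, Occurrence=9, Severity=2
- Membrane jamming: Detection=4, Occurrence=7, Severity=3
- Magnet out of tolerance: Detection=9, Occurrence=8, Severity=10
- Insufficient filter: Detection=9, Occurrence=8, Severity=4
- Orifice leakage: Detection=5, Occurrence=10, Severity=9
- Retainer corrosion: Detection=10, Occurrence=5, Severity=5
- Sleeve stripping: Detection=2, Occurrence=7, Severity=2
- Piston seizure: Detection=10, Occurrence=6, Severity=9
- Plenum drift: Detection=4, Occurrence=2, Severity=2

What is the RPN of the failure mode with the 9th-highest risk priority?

RPN = Severity × Occurrence × Detection:
  Filter seizure: 8 × 5 × 3 = 120
  Sleeve short circuit: 2 × 9 × 2 = 36
  Membrane jamming: 3 × 7 × 4 = 84
  Magnet out of tolerance: 10 × 8 × 9 = 720
  Insufficient filter: 4 × 8 × 9 = 288
  Orifice leakage: 9 × 10 × 5 = 450
  Retainer corrosion: 5 × 5 × 10 = 250
  Sleeve stripping: 2 × 7 × 2 = 28
  Piston seizure: 9 × 6 × 10 = 540
  Plenum drift: 2 × 2 × 4 = 16
Sorted descending: 720, 540, 450, 288, 250, 120, 84, 36, 28, 16.
The 9th-highest RPN is 28 (Sleeve stripping).

28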